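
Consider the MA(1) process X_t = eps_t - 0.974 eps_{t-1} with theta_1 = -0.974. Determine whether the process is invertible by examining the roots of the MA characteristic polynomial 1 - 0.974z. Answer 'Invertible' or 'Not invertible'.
\text{Invertible}

The MA(q) characteristic polynomial is P(z) = 1 - 0.974z.
Invertibility requires all roots to lie outside the unit circle, i.e. |z| > 1 for every root.
This is linear in z: 1 + (-0.974) z = 0  =>  z = -1/(-0.974) = 1.026694,  |z| = 1.026694.
Moduli of all roots: 1.0267.
All moduli strictly greater than 1? Yes.
Verdict: Invertible.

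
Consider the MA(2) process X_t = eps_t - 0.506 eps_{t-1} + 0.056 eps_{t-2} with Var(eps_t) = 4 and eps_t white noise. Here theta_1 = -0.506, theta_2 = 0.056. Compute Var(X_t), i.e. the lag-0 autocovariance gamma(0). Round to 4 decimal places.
\gamma(0) = 5.0367

For an MA(q) process X_t = eps_t + sum_i theta_i eps_{t-i} with
Var(eps_t) = sigma^2, the variance is
  gamma(0) = sigma^2 * (1 + sum_i theta_i^2).
  sum_i theta_i^2 = (-0.506)^2 + (0.056)^2 = 0.256036 + 0.003136 = 0.259172.
  gamma(0) = 4 * (1 + 0.259172) = 4 * 1.259172 = 5.036688, which rounds to 5.0367.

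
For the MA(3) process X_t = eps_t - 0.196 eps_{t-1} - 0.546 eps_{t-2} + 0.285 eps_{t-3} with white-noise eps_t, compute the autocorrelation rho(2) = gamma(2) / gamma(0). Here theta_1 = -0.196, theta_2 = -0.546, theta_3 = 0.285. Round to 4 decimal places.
\rho(2) = -0.4245

For an MA(q) process with theta_0 = 1, the autocovariance is
  gamma(k) = sigma^2 * sum_{i=0..q-k} theta_i * theta_{i+k},
and rho(k) = gamma(k) / gamma(0). Sigma^2 cancels.
  numerator   = (1)*(-0.546) + (-0.196)*(0.285) = -0.60186.
  denominator = (1)^2 + (-0.196)^2 + (-0.546)^2 + (0.285)^2 = 1.417757.
  rho(2) = -0.60186 / 1.417757 = -0.4245.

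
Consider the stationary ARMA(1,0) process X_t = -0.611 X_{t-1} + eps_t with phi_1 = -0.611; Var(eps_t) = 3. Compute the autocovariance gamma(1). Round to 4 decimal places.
\gamma(1) = -2.9249

Multiply the model equation by X_{t-k} and take expectations. With theta_0 = psi_0 = 1 and psi_j the MA(infinity) weights, this gives
  gamma(k) - sum_i phi_i gamma(k-i) = c_k,
  c_k = sigma^2 * sum_{j=k..q} theta_j psi_{j-k}   (c_k = 0 for k > q),
using gamma(-m) = gamma(m).
Pure AR (q = 0): c_0 = sigma^2 = 3, c_k = 0 for k >= 1.
Equations for k = 0 and k = 1 (AR order 1):
  gamma(0) = phi_1 gamma(1) + c_0
  gamma(1) = phi_1 gamma(0) + c_1
Substituting the second into the first: gamma(0) (1 - phi_1^2) = c_0 + phi_1 c_1, so
  gamma(0) = c_0 / (1 - phi_1^2) = 3 / (1 - (-0.611)^2) = 3 / 0.626679 = 4.78714.
  gamma(1) = phi_1 gamma(0) = (-0.611)(4.78714) = -2.924942.
Therefore gamma(1) = -2.9249 (to 4 decimal places).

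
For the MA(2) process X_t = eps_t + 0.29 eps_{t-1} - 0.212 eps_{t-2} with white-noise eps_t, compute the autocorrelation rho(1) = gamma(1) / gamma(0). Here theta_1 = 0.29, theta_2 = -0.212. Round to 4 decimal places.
\rho(1) = 0.2024

For an MA(q) process with theta_0 = 1, the autocovariance is
  gamma(k) = sigma^2 * sum_{i=0..q-k} theta_i * theta_{i+k},
and rho(k) = gamma(k) / gamma(0). Sigma^2 cancels.
  numerator   = (1)*(0.29) + (0.29)*(-0.212) = 0.22852.
  denominator = (1)^2 + (0.29)^2 + (-0.212)^2 = 1.129044.
  rho(1) = 0.22852 / 1.129044 = 0.2024.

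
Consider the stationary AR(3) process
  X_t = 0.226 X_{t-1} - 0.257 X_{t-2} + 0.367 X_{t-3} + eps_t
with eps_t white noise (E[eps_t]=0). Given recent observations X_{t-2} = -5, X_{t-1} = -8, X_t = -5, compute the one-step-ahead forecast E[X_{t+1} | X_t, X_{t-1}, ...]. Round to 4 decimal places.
E[X_{t+1} \mid \mathcal F_t] = -0.9090

For an AR(p) model X_t = c + sum_i phi_i X_{t-i} + eps_t, the
one-step-ahead conditional mean is
  E[X_{t+1} | X_t, ...] = c + sum_i phi_i X_{t+1-i}.
Substitute known values:
  E[X_{t+1} | ...] = (0.226) * (-5) + (-0.257) * (-8) + (0.367) * (-5)
                   = -0.9090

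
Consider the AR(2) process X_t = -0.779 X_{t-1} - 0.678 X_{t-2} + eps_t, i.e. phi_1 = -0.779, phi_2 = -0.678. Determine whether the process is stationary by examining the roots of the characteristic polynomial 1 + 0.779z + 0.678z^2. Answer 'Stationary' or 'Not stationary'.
\text{Stationary}

The AR(p) characteristic polynomial is P(z) = 1 + 0.779z + 0.678z^2.
Stationarity requires all roots to lie outside the unit circle, i.e. |z| > 1 for every root.
Set 1 + (0.779) z + (0.678) z^2 = 0, i.e. a z^2 + b z + c = 0 with a = 0.678, b = 0.779, c = 1.
Discriminant D = b^2 - 4ac = (0.779)^2 - 4*(0.678)*1 = 0.606841 - (2.712) = -2.105159.
D < 0, so the roots are the complex-conjugate pair z = (-b +/- i sqrt(-D)) / (2a) = -0.5745 +/- 1.07i.
For a conjugate pair |z|^2 = z * conj(z) = (product of roots) = c/a = 1/(0.678) = 1.474926, so |z| = sqrt(1.474926) = 1.2145 for both roots.
Moduli of all roots: 1.2145, 1.2145.
All moduli strictly greater than 1? Yes.
Verdict: Stationary.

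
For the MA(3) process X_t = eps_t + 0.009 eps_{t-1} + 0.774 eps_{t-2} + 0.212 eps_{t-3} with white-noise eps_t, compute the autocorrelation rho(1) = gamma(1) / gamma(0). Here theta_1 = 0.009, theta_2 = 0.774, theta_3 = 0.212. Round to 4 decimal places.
\rho(1) = 0.1095

For an MA(q) process with theta_0 = 1, the autocovariance is
  gamma(k) = sigma^2 * sum_{i=0..q-k} theta_i * theta_{i+k},
and rho(k) = gamma(k) / gamma(0). Sigma^2 cancels.
  numerator   = (1)*(0.009) + (0.009)*(0.774) + (0.774)*(0.212) = 0.180054.
  denominator = (1)^2 + (0.009)^2 + (0.774)^2 + (0.212)^2 = 1.644101.
  rho(1) = 0.180054 / 1.644101 = 0.1095.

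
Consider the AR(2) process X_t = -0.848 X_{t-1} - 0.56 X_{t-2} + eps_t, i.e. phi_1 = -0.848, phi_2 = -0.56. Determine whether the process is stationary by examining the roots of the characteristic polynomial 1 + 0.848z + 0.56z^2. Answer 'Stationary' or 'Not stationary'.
\text{Stationary}

The AR(p) characteristic polynomial is P(z) = 1 + 0.848z + 0.56z^2.
Stationarity requires all roots to lie outside the unit circle, i.e. |z| > 1 for every root.
Set 1 + (0.848) z + (0.56) z^2 = 0, i.e. a z^2 + b z + c = 0 with a = 0.56, b = 0.848, c = 1.
Discriminant D = b^2 - 4ac = (0.848)^2 - 4*(0.56)*1 = 0.719104 - (2.24) = -1.520896.
D < 0, so the roots are the complex-conjugate pair z = (-b +/- i sqrt(-D)) / (2a) = -0.7571 +/- 1.1011i.
For a conjugate pair |z|^2 = z * conj(z) = (product of roots) = c/a = 1/(0.56) = 1.785714, so |z| = sqrt(1.785714) = 1.3363 for both roots.
Moduli of all roots: 1.3363, 1.3363.
All moduli strictly greater than 1? Yes.
Verdict: Stationary.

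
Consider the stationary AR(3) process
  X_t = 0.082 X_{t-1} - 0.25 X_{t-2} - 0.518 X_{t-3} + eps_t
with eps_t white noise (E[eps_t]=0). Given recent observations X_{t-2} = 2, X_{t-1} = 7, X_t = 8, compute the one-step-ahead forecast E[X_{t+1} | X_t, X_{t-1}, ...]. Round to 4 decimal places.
E[X_{t+1} \mid \mathcal F_t] = -2.1300

For an AR(p) model X_t = c + sum_i phi_i X_{t-i} + eps_t, the
one-step-ahead conditional mean is
  E[X_{t+1} | X_t, ...] = c + sum_i phi_i X_{t+1-i}.
Substitute known values:
  E[X_{t+1} | ...] = (0.082) * (8) + (-0.25) * (7) + (-0.518) * (2)
                   = -2.1300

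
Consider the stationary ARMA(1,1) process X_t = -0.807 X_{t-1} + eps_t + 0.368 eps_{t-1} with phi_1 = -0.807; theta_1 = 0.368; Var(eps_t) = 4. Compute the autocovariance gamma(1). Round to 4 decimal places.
\gamma(1) = -3.5398

Multiply the model equation by X_{t-k} and take expectations. With theta_0 = psi_0 = 1 and psi_j the MA(infinity) weights, this gives
  gamma(k) - sum_i phi_i gamma(k-i) = c_k,
  c_k = sigma^2 * sum_{j=k..q} theta_j psi_{j-k}   (c_k = 0 for k > q),
using gamma(-m) = gamma(m).
psi-weights needed (psi_j = theta_j + sum_i phi_i psi_{j-i}):
  psi_1 = theta_1 + phi_1 = 0.368 + (-0.807) = -0.439
Right-hand sides:
  c_0 = sigma^2 (1 + theta_1 psi_1) = 4 * (1 + (0.368)(-0.439)) = 4 * 0.838448 = 3.353792
  c_1 = sigma^2 theta_1 = 4 * (0.368) = 1.472
  c_2 = 0
Equations for k = 0 and k = 1 (AR order 1):
  gamma(0) = phi_1 gamma(1) + c_0
  gamma(1) = phi_1 gamma(0) + c_1
Substituting the second into the first: gamma(0) (1 - phi_1^2) = c_0 + phi_1 c_1, so
  gamma(0) = (c_0 + phi_1 c_1) / (1 - phi_1^2) = (3.353792 + (-0.807)(1.472)) / (1 - (-0.807)^2) = 2.165888 / 0.348751 = 6.210414.
  gamma(1) = phi_1 gamma(0) + c_1 = (-0.807)(6.210414) + (1.472) = -3.539804.
Therefore gamma(1) = -3.5398 (to 4 decimal places).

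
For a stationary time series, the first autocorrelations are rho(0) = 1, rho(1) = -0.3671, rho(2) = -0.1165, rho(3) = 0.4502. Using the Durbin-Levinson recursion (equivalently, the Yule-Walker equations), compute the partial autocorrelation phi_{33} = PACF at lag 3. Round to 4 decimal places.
\phi_{33} = 0.3640

The PACF at lag k is phi_{kk}, the last component of the solution
to the Yule-Walker system G_k phi = r_k where
  (G_k)_{ij} = rho(|i - j|), (r_k)_i = rho(i), i,j = 1..k.
Equivalently, Durbin-Levinson gives phi_{kk} iteratively:
  phi_{11} = rho(1)
  phi_{kk} = [rho(k) - sum_{j=1..k-1} phi_{k-1,j} rho(k-j)]
            / [1 - sum_{j=1..k-1} phi_{k-1,j} rho(j)],
  phi_{k,j} = phi_{k-1,j} - phi_{kk} phi_{k-1,k-j},  j = 1..k-1.
Step k = 1:
  phi_11 = rho(1) = -0.3671.
Step k = 2:
  phi_22 = [rho(2) - phi_11 rho(1)] / [1 - phi_11 rho(1)] = [-0.1165 - (-0.3671)(-0.3671)] / [1 - (-0.3671)(-0.3671)]
         = -0.25126241 / 0.86523759 = -0.290397.
  Update: phi_21 = phi_11 - phi_22 phi_11 = -0.3671 - (-0.290397)(-0.3671) = -0.473705.
Step k = 3:
  phi_33 = [rho(3) - phi_21 rho(2) - phi_22 rho(1)] / [1 - phi_21 rho(1) - phi_22 rho(2)]
    numerator   = 0.4502 - (-0.473705)(-0.1165) - (-0.290397)(-0.3671) = 0.28840865
    denominator = 1 - (-0.473705)(-0.3671) - (-0.290397)(-0.1165) = 0.79227174
  phi_33 = 0.28840865 / 0.79227174 = 0.364.
Therefore phi_{33} = 0.3640.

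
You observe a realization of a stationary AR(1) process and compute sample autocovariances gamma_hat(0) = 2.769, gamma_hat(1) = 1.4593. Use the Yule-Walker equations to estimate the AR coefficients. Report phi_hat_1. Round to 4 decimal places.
\hat\phi_{1} = 0.5270

The Yule-Walker equations for an AR(p) process read, in matrix form,
  Gamma_p phi = r_p,   with   (Gamma_p)_{ij} = gamma(|i - j|),
                       (r_p)_i = gamma(i),   i,j = 1..p.
Substitute the sample gammas (Toeplitz matrix and right-hand side of size 1):
  Gamma_p = [[2.769]]
  r_p     = [1.4593]
With p = 1 this is the single equation gamma(0) phi_1 = gamma(1):
  phi_hat_1 = gamma(1) / gamma(0) = 1.4593 / 2.769 = 0.5270.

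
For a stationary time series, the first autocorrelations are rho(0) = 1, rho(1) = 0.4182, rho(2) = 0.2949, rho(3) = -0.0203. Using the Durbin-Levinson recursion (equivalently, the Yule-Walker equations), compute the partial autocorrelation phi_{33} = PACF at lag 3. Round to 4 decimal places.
\phi_{33} = -0.2309

The PACF at lag k is phi_{kk}, the last component of the solution
to the Yule-Walker system G_k phi = r_k where
  (G_k)_{ij} = rho(|i - j|), (r_k)_i = rho(i), i,j = 1..k.
Equivalently, Durbin-Levinson gives phi_{kk} iteratively:
  phi_{11} = rho(1)
  phi_{kk} = [rho(k) - sum_{j=1..k-1} phi_{k-1,j} rho(k-j)]
            / [1 - sum_{j=1..k-1} phi_{k-1,j} rho(j)],
  phi_{k,j} = phi_{k-1,j} - phi_{kk} phi_{k-1,k-j},  j = 1..k-1.
Step k = 1:
  phi_11 = rho(1) = 0.4182.
Step k = 2:
  phi_22 = [rho(2) - phi_11 rho(1)] / [1 - phi_11 rho(1)] = [0.2949 - (0.4182)(0.4182)] / [1 - (0.4182)(0.4182)]
         = 0.12000876 / 0.82510876 = 0.145446.
  Update: phi_21 = phi_11 - phi_22 phi_11 = 0.4182 - (0.145446)(0.4182) = 0.357374.
Step k = 3:
  phi_33 = [rho(3) - phi_21 rho(2) - phi_22 rho(1)] / [1 - phi_21 rho(1) - phi_22 rho(2)]
    numerator   = -0.0203 - (0.357374)(0.2949) - (0.145446)(0.4182) = -0.18651525
    denominator = 1 - (0.357374)(0.4182) - (0.145446)(0.2949) = 0.80765397
  phi_33 = -0.18651525 / 0.80765397 = -0.2309.
Therefore phi_{33} = -0.2309.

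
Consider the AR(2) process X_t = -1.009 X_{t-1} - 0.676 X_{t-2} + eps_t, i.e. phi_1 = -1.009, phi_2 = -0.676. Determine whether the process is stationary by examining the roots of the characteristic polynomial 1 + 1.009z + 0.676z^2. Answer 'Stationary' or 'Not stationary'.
\text{Stationary}

The AR(p) characteristic polynomial is P(z) = 1 + 1.009z + 0.676z^2.
Stationarity requires all roots to lie outside the unit circle, i.e. |z| > 1 for every root.
Set 1 + (1.009) z + (0.676) z^2 = 0, i.e. a z^2 + b z + c = 0 with a = 0.676, b = 1.009, c = 1.
Discriminant D = b^2 - 4ac = (1.009)^2 - 4*(0.676)*1 = 1.018081 - (2.704) = -1.685919.
D < 0, so the roots are the complex-conjugate pair z = (-b +/- i sqrt(-D)) / (2a) = -0.7463 +/- 0.9604i.
For a conjugate pair |z|^2 = z * conj(z) = (product of roots) = c/a = 1/(0.676) = 1.47929, so |z| = sqrt(1.47929) = 1.2163 for both roots.
Moduli of all roots: 1.2163, 1.2163.
All moduli strictly greater than 1? Yes.
Verdict: Stationary.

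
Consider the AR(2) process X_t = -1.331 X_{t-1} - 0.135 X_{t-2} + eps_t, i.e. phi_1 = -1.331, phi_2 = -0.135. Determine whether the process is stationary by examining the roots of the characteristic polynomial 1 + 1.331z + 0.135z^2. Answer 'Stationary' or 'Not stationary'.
\text{Not stationary}

The AR(p) characteristic polynomial is P(z) = 1 + 1.331z + 0.135z^2.
Stationarity requires all roots to lie outside the unit circle, i.e. |z| > 1 for every root.
Set 1 + (1.331) z + (0.135) z^2 = 0, i.e. a z^2 + b z + c = 0 with a = 0.135, b = 1.331, c = 1.
Discriminant D = b^2 - 4ac = (1.331)^2 - 4*(0.135)*1 = 1.771561 - (0.54) = 1.231561.
D >= 0, so the roots are real: z = (-b +/- sqrt(D)) / (2a) = (-1.331 +/- 1.109757) / (0.27).
  z_1 = (-1.331 + 1.109757) / (0.27) = -0.8194,   |z_1| = 0.8194.
  z_2 = (-1.331 - 1.109757) / (0.27) = -9.0398,   |z_2| = 9.0398.
Moduli of all roots: 0.8194, 9.0398.
All moduli strictly greater than 1? No.
Verdict: Not stationary.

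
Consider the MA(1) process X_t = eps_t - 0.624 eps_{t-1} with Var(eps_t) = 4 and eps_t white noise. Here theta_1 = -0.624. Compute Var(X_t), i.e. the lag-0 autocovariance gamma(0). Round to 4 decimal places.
\gamma(0) = 5.5575

For an MA(q) process X_t = eps_t + sum_i theta_i eps_{t-i} with
Var(eps_t) = sigma^2, the variance is
  gamma(0) = sigma^2 * (1 + sum_i theta_i^2).
  sum_i theta_i^2 = (-0.624)^2 = 0.389376.
  gamma(0) = 4 * (1 + 0.389376) = 4 * 1.389376 = 5.557504, which rounds to 5.5575.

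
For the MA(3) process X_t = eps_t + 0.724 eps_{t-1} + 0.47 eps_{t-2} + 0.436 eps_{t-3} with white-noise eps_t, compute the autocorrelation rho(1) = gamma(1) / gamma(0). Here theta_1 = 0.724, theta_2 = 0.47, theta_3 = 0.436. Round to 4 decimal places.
\rho(1) = 0.6559

For an MA(q) process with theta_0 = 1, the autocovariance is
  gamma(k) = sigma^2 * sum_{i=0..q-k} theta_i * theta_{i+k},
and rho(k) = gamma(k) / gamma(0). Sigma^2 cancels.
  numerator   = (1)*(0.724) + (0.724)*(0.47) + (0.47)*(0.436) = 1.2692.
  denominator = (1)^2 + (0.724)^2 + (0.47)^2 + (0.436)^2 = 1.935172.
  rho(1) = 1.2692 / 1.935172 = 0.6559.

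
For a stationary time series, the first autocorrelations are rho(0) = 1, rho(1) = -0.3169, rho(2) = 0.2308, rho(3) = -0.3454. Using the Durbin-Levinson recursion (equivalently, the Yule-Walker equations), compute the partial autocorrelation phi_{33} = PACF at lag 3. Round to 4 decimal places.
\phi_{33} = -0.2690

The PACF at lag k is phi_{kk}, the last component of the solution
to the Yule-Walker system G_k phi = r_k where
  (G_k)_{ij} = rho(|i - j|), (r_k)_i = rho(i), i,j = 1..k.
Equivalently, Durbin-Levinson gives phi_{kk} iteratively:
  phi_{11} = rho(1)
  phi_{kk} = [rho(k) - sum_{j=1..k-1} phi_{k-1,j} rho(k-j)]
            / [1 - sum_{j=1..k-1} phi_{k-1,j} rho(j)],
  phi_{k,j} = phi_{k-1,j} - phi_{kk} phi_{k-1,k-j},  j = 1..k-1.
Step k = 1:
  phi_11 = rho(1) = -0.3169.
Step k = 2:
  phi_22 = [rho(2) - phi_11 rho(1)] / [1 - phi_11 rho(1)] = [0.2308 - (-0.3169)(-0.3169)] / [1 - (-0.3169)(-0.3169)]
         = 0.13037439 / 0.89957439 = 0.144929.
  Update: phi_21 = phi_11 - phi_22 phi_11 = -0.3169 - (0.144929)(-0.3169) = -0.270972.
Step k = 3:
  phi_33 = [rho(3) - phi_21 rho(2) - phi_22 rho(1)] / [1 - phi_21 rho(1) - phi_22 rho(2)]
    numerator   = -0.3454 - (-0.270972)(0.2308) - (0.144929)(-0.3169) = -0.23693167
    denominator = 1 - (-0.270972)(-0.3169) - (0.144929)(0.2308) = 0.88067936
  phi_33 = -0.23693167 / 0.88067936 = -0.269.
Therefore phi_{33} = -0.2690.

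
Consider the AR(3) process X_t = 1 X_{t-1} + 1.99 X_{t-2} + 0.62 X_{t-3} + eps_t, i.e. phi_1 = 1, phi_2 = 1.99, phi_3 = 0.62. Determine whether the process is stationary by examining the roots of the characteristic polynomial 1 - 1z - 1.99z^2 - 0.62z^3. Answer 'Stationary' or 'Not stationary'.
\text{Not stationary}

The AR(p) characteristic polynomial is P(z) = 1 - 1z - 1.99z^2 - 0.62z^3.
Stationarity requires all roots to lie outside the unit circle, i.e. |z| > 1 for every root.
Degree 3: look for a simple real root z0 first, then factor out (1 - z/z0) and solve the remaining quadratic.
Testing z0 = -2: P(-2) = 1 + (-1)(-2) + (-1.99)(-2)^2 + (-0.62)(-2)^3
  = 1 + (2) + (-7.96) + (4.96) = 0.  So z_0 = -2 is a root, |z_0| = 2.
Divide out the factor (1 + 0.5 z) = (1 - z/z0) (since 1/z0 = -0.5):
  P(z) = (1 + 0.5 z)(1 + (-1.5) z + (-1.24) z^2)
  [check: z-coef -1.5 - (-0.5) = -1; z^2-coef -1.24 - (-0.5)(-1.5) = -1.99; z^3-coef -(-0.5)(-1.24) = -0.62.]
Remaining roots from the quadratic factor 1 + (-1.5) z + (-1.24) z^2:
  Set 1 + (-1.5) z + (-1.24) z^2 = 0, i.e. a z^2 + b z + c = 0 with a = -1.24, b = -1.5, c = 1.
  Discriminant D = b^2 - 4ac = (-1.5)^2 - 4*(-1.24)*1 = 2.25 - (-4.96) = 7.21.
  D >= 0, so the roots are real: z = (-b +/- sqrt(D)) / (2a) = (1.5 +/- 2.685144) / (-2.48).
    z_1 = (1.5 + 2.685144) / (-2.48) = -1.6876,   |z_1| = 1.6876.
    z_2 = (1.5 - 2.685144) / (-2.48) = 0.4779,   |z_2| = 0.4779.
Moduli of all roots: 2.0000, 1.6876, 0.4779.
All moduli strictly greater than 1? No.
Verdict: Not stationary.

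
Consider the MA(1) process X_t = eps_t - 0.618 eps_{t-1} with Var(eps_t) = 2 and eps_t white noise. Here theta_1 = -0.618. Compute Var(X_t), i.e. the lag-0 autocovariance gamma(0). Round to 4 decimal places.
\gamma(0) = 2.7638

For an MA(q) process X_t = eps_t + sum_i theta_i eps_{t-i} with
Var(eps_t) = sigma^2, the variance is
  gamma(0) = sigma^2 * (1 + sum_i theta_i^2).
  sum_i theta_i^2 = (-0.618)^2 = 0.381924.
  gamma(0) = 2 * (1 + 0.381924) = 2 * 1.381924 = 2.763848, which rounds to 2.7638.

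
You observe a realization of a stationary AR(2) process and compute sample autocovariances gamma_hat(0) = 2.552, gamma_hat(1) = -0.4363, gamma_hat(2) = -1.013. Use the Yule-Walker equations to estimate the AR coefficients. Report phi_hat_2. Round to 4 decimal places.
\hat\phi_{2} = -0.4390

The Yule-Walker equations for an AR(p) process read, in matrix form,
  Gamma_p phi = r_p,   with   (Gamma_p)_{ij} = gamma(|i - j|),
                       (r_p)_i = gamma(i),   i,j = 1..p.
Substitute the sample gammas (Toeplitz matrix and right-hand side of size 2):
  Gamma_p = [[2.552, -0.4363], [-0.4363, 2.552]]
  r_p     = [-0.4363, -1.013]
Written out:
  2.552 phi_1 - 0.4363 phi_2 = -0.4363
  -0.4363 phi_1 + 2.552 phi_2 = -1.013
Solve by Cramer's rule:
  det = gamma(0)^2 - gamma(1)^2 = (2.552)^2 - (-0.4363)^2 = 6.512704 - 0.19035769 = 6.32234631
  phi_hat_1 = [gamma(1) gamma(0) - gamma(1) gamma(2)] / det = [(-0.4363)(2.552) - (-0.4363)(-1.013)] / 6.32234631 = -1.5554095 / 6.32234631 = -0.246
  phi_hat_2 = [gamma(0) gamma(2) - gamma(1)^2] / det = [(2.552)(-1.013) - (-0.4363)^2] / 6.32234631 = -2.77553369 / 6.32234631 = -0.439
So phi_hat = [-0.2460, -0.4390].
Therefore phi_hat_2 = -0.4390.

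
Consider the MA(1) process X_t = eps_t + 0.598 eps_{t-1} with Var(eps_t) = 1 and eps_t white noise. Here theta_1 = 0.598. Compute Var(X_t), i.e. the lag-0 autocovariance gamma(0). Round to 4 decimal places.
\gamma(0) = 1.3576

For an MA(q) process X_t = eps_t + sum_i theta_i eps_{t-i} with
Var(eps_t) = sigma^2, the variance is
  gamma(0) = sigma^2 * (1 + sum_i theta_i^2).
  sum_i theta_i^2 = (0.598)^2 = 0.357604.
  gamma(0) = 1 * (1 + 0.357604) = 1 * 1.357604 = 1.357604, which rounds to 1.3576.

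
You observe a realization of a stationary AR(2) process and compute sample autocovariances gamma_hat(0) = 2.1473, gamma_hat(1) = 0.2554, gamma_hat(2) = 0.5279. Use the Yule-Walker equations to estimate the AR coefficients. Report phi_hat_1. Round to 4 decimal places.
\hat\phi_{1} = 0.0910

The Yule-Walker equations for an AR(p) process read, in matrix form,
  Gamma_p phi = r_p,   with   (Gamma_p)_{ij} = gamma(|i - j|),
                       (r_p)_i = gamma(i),   i,j = 1..p.
Substitute the sample gammas (Toeplitz matrix and right-hand side of size 2):
  Gamma_p = [[2.1473, 0.2554], [0.2554, 2.1473]]
  r_p     = [0.2554, 0.5279]
Written out:
  2.1473 phi_1 + 0.2554 phi_2 = 0.2554
  0.2554 phi_1 + 2.1473 phi_2 = 0.5279
Solve by Cramer's rule:
  det = gamma(0)^2 - gamma(1)^2 = (2.1473)^2 - (0.2554)^2 = 4.61089729 - 0.06522916 = 4.54566813
  phi_hat_1 = [gamma(1) gamma(0) - gamma(1) gamma(2)] / det = [(0.2554)(2.1473) - (0.2554)(0.5279)] / 4.54566813 = 0.41359476 / 4.54566813 = 0.091
  phi_hat_2 = [gamma(0) gamma(2) - gamma(1)^2] / det = [(2.1473)(0.5279) - (0.2554)^2] / 4.54566813 = 1.06833051 / 4.54566813 = 0.235
So phi_hat = [0.0910, 0.2350].
Therefore phi_hat_1 = 0.0910.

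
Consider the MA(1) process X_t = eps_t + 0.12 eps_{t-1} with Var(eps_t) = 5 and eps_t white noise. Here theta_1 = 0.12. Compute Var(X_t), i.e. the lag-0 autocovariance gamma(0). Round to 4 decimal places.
\gamma(0) = 5.0720

For an MA(q) process X_t = eps_t + sum_i theta_i eps_{t-i} with
Var(eps_t) = sigma^2, the variance is
  gamma(0) = sigma^2 * (1 + sum_i theta_i^2).
  sum_i theta_i^2 = (0.12)^2 = 0.0144.
  gamma(0) = 5 * (1 + 0.0144) = 5 * 1.0144 = 5.072, which rounds to 5.0720.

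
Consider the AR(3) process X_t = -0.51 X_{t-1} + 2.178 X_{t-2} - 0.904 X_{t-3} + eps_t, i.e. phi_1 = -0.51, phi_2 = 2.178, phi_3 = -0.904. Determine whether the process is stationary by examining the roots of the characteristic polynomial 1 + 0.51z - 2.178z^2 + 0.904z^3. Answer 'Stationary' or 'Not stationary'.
\text{Not stationary}

The AR(p) characteristic polynomial is P(z) = 1 + 0.51z - 2.178z^2 + 0.904z^3.
Stationarity requires all roots to lie outside the unit circle, i.e. |z| > 1 for every root.
Degree 3: look for a simple real root z0 first, then factor out (1 - z/z0) and solve the remaining quadratic.
Testing z0 = 1.25: P(1.25) = 1 + (0.51)(1.25) + (-2.178)(1.25)^2 + (0.904)(1.25)^3
  = 1 + (0.6375) + (-3.403125) + (1.765625) = 0.  So z_0 = 1.25 is a root, |z_0| = 1.25.
Divide out the factor (1 - 0.8 z) = (1 - z/z0) (since 1/z0 = 0.8):
  P(z) = (1 - 0.8 z)(1 + (1.31) z + (-1.13) z^2)
  [check: z-coef 1.31 - (0.8) = 0.51; z^2-coef -1.13 - (0.8)(1.31) = -2.178; z^3-coef -(0.8)(-1.13) = 0.904.]
Remaining roots from the quadratic factor 1 + (1.31) z + (-1.13) z^2:
  Set 1 + (1.31) z + (-1.13) z^2 = 0, i.e. a z^2 + b z + c = 0 with a = -1.13, b = 1.31, c = 1.
  Discriminant D = b^2 - 4ac = (1.31)^2 - 4*(-1.13)*1 = 1.7161 - (-4.52) = 6.2361.
  D >= 0, so the roots are real: z = (-b +/- sqrt(D)) / (2a) = (-1.31 +/- 2.497218) / (-2.26).
    z_1 = (-1.31 + 2.497218) / (-2.26) = -0.5253,   |z_1| = 0.5253.
    z_2 = (-1.31 - 2.497218) / (-2.26) = 1.6846,   |z_2| = 1.6846.
Moduli of all roots: 1.2500, 0.5253, 1.6846.
All moduli strictly greater than 1? No.
Verdict: Not stationary.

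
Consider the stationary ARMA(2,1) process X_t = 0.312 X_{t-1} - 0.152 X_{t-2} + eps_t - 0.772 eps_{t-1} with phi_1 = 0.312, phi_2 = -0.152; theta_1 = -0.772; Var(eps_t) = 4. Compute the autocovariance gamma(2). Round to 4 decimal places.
\gamma(2) = -1.1876

Multiply the model equation by X_{t-k} and take expectations. With theta_0 = psi_0 = 1 and psi_j the MA(infinity) weights, this gives
  gamma(k) - sum_i phi_i gamma(k-i) = c_k,
  c_k = sigma^2 * sum_{j=k..q} theta_j psi_{j-k}   (c_k = 0 for k > q),
using gamma(-m) = gamma(m).
psi-weights needed (psi_j = theta_j + sum_i phi_i psi_{j-i}):
  psi_1 = theta_1 + phi_1 = -0.772 + (0.312) = -0.46
Right-hand sides:
  c_0 = sigma^2 (1 + theta_1 psi_1) = 4 * (1 + (-0.772)(-0.46)) = 4 * 1.35512 = 5.42048
  c_1 = sigma^2 theta_1 = 4 * (-0.772) = -3.088
  c_2 = 0
Equations for k = 0, 1, 2 (AR order 2, c_2 = 0):
  (E0) gamma(0) = phi_1 gamma(1) + phi_2 gamma(2) + c_0
  (E1) gamma(1) = phi_1 gamma(0) + phi_2 gamma(1) + c_1
  (E2) gamma(2) = phi_1 gamma(1) + phi_2 gamma(0)
From (E1): gamma(1) = A gamma(0) + B with
  A = phi_1 / (1 - phi_2) = 0.312 / 1.152 = 0.270833,   B = c_1 / (1 - phi_2) = -3.088 / 1.152 = -2.680556.
Insert (E2) into (E0): gamma(0) (1 - phi_2^2) = phi_1 (1 + phi_2) gamma(1) + c_0.
  phi_1 (1 + phi_2) = (0.312)(0.848) = 0.264576,   1 - phi_2^2 = 0.976896.
Replace gamma(1) by A gamma(0) + B and collect gamma(0):
  gamma(0) [0.976896 - (0.264576)(0.270833)] = (0.264576)(-2.680556) + 5.42048
  gamma(0) * 0.90524 = 4.711269
  gamma(0) = 4.711269 / 0.90524 = 5.204442.
  gamma(1) = A gamma(0) + B = (0.270833)(5.204442) + (-2.680556) = -1.271019.
  gamma(2) = phi_1 gamma(1) + phi_2 gamma(0) = (0.312)(-1.271019) + (-0.152)(5.204442) = -1.187633.
Therefore gamma(2) = -1.1876 (to 4 decimal places).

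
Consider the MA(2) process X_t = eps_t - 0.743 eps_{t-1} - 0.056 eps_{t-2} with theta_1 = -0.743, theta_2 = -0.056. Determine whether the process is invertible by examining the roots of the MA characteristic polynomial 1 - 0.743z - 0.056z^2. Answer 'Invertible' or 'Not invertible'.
\text{Invertible}

The MA(q) characteristic polynomial is P(z) = 1 - 0.743z - 0.056z^2.
Invertibility requires all roots to lie outside the unit circle, i.e. |z| > 1 for every root.
Set 1 + (-0.743) z + (-0.056) z^2 = 0, i.e. a z^2 + b z + c = 0 with a = -0.056, b = -0.743, c = 1.
Discriminant D = b^2 - 4ac = (-0.743)^2 - 4*(-0.056)*1 = 0.552049 - (-0.224) = 0.776049.
D >= 0, so the roots are real: z = (-b +/- sqrt(D)) / (2a) = (0.743 +/- 0.880936) / (-0.112).
  z_1 = (0.743 + 0.880936) / (-0.112) = -14.4994,   |z_1| = 14.4994.
  z_2 = (0.743 - 0.880936) / (-0.112) = 1.2316,   |z_2| = 1.2316.
Moduli of all roots: 14.4994, 1.2316.
All moduli strictly greater than 1? Yes.
Verdict: Invertible.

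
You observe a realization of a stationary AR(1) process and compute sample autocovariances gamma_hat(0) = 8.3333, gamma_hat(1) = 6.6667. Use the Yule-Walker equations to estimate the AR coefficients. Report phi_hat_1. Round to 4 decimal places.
\hat\phi_{1} = 0.8000

The Yule-Walker equations for an AR(p) process read, in matrix form,
  Gamma_p phi = r_p,   with   (Gamma_p)_{ij} = gamma(|i - j|),
                       (r_p)_i = gamma(i),   i,j = 1..p.
Substitute the sample gammas (Toeplitz matrix and right-hand side of size 1):
  Gamma_p = [[8.3333]]
  r_p     = [6.6667]
With p = 1 this is the single equation gamma(0) phi_1 = gamma(1):
  phi_hat_1 = gamma(1) / gamma(0) = 6.6667 / 8.3333 = 0.8000.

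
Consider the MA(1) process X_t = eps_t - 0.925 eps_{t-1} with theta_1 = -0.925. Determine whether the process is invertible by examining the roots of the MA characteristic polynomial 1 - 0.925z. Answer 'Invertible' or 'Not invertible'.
\text{Invertible}

The MA(q) characteristic polynomial is P(z) = 1 - 0.925z.
Invertibility requires all roots to lie outside the unit circle, i.e. |z| > 1 for every root.
This is linear in z: 1 + (-0.925) z = 0  =>  z = -1/(-0.925) = 1.081081,  |z| = 1.081081.
Moduli of all roots: 1.0811.
All moduli strictly greater than 1? Yes.
Verdict: Invertible.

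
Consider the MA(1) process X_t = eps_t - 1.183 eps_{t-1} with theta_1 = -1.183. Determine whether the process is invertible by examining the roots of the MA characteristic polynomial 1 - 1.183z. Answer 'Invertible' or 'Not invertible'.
\text{Not invertible}

The MA(q) characteristic polynomial is P(z) = 1 - 1.183z.
Invertibility requires all roots to lie outside the unit circle, i.e. |z| > 1 for every root.
This is linear in z: 1 + (-1.183) z = 0  =>  z = -1/(-1.183) = 0.845309,  |z| = 0.845309.
Moduli of all roots: 0.8453.
All moduli strictly greater than 1? No.
Verdict: Not invertible.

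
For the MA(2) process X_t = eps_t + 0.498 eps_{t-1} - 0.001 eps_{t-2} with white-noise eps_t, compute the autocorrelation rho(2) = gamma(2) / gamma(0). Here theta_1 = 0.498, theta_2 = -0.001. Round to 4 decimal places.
\rho(2) = -0.0008

For an MA(q) process with theta_0 = 1, the autocovariance is
  gamma(k) = sigma^2 * sum_{i=0..q-k} theta_i * theta_{i+k},
and rho(k) = gamma(k) / gamma(0). Sigma^2 cancels.
  numerator   = (1)*(-0.001) = -0.001.
  denominator = (1)^2 + (0.498)^2 + (-0.001)^2 = 1.248005.
  rho(2) = -0.001 / 1.248005 = -0.0008.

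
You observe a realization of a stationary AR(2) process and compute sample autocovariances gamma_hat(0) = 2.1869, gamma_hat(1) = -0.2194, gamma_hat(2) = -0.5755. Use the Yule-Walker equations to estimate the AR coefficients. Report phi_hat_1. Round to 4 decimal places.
\hat\phi_{1} = -0.1280

The Yule-Walker equations for an AR(p) process read, in matrix form,
  Gamma_p phi = r_p,   with   (Gamma_p)_{ij} = gamma(|i - j|),
                       (r_p)_i = gamma(i),   i,j = 1..p.
Substitute the sample gammas (Toeplitz matrix and right-hand side of size 2):
  Gamma_p = [[2.1869, -0.2194], [-0.2194, 2.1869]]
  r_p     = [-0.2194, -0.5755]
Written out:
  2.1869 phi_1 - 0.2194 phi_2 = -0.2194
  -0.2194 phi_1 + 2.1869 phi_2 = -0.5755
Solve by Cramer's rule:
  det = gamma(0)^2 - gamma(1)^2 = (2.1869)^2 - (-0.2194)^2 = 4.78253161 - 0.04813636 = 4.73439525
  phi_hat_1 = [gamma(1) gamma(0) - gamma(1) gamma(2)] / det = [(-0.2194)(2.1869) - (-0.2194)(-0.5755)] / 4.73439525 = -0.60607056 / 4.73439525 = -0.128
  phi_hat_2 = [gamma(0) gamma(2) - gamma(1)^2] / det = [(2.1869)(-0.5755) - (-0.2194)^2] / 4.73439525 = -1.30669731 / 4.73439525 = -0.276
So phi_hat = [-0.1280, -0.2760].
Therefore phi_hat_1 = -0.1280.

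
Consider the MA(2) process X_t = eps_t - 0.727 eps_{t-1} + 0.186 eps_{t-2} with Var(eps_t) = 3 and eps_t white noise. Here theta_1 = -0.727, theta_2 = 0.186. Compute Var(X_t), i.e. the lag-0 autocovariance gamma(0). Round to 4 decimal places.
\gamma(0) = 4.6894

For an MA(q) process X_t = eps_t + sum_i theta_i eps_{t-i} with
Var(eps_t) = sigma^2, the variance is
  gamma(0) = sigma^2 * (1 + sum_i theta_i^2).
  sum_i theta_i^2 = (-0.727)^2 + (0.186)^2 = 0.528529 + 0.034596 = 0.563125.
  gamma(0) = 3 * (1 + 0.563125) = 3 * 1.563125 = 4.689375, which rounds to 4.6894.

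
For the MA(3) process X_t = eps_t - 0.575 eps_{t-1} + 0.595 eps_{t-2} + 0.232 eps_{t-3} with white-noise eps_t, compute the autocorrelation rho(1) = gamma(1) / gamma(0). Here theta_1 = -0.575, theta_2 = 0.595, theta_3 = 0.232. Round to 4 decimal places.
\rho(1) = -0.4481

For an MA(q) process with theta_0 = 1, the autocovariance is
  gamma(k) = sigma^2 * sum_{i=0..q-k} theta_i * theta_{i+k},
and rho(k) = gamma(k) / gamma(0). Sigma^2 cancels.
  numerator   = (1)*(-0.575) + (-0.575)*(0.595) + (0.595)*(0.232) = -0.779085.
  denominator = (1)^2 + (-0.575)^2 + (0.595)^2 + (0.232)^2 = 1.738474.
  rho(1) = -0.779085 / 1.738474 = -0.4481.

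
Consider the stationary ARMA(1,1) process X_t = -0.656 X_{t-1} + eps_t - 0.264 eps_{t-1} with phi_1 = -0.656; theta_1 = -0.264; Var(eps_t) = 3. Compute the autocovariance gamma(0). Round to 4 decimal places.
\gamma(0) = 7.4574

Multiply the model equation by X_{t-k} and take expectations. With theta_0 = psi_0 = 1 and psi_j the MA(infinity) weights, this gives
  gamma(k) - sum_i phi_i gamma(k-i) = c_k,
  c_k = sigma^2 * sum_{j=k..q} theta_j psi_{j-k}   (c_k = 0 for k > q),
using gamma(-m) = gamma(m).
psi-weights needed (psi_j = theta_j + sum_i phi_i psi_{j-i}):
  psi_1 = theta_1 + phi_1 = -0.264 + (-0.656) = -0.92
Right-hand sides:
  c_0 = sigma^2 (1 + theta_1 psi_1) = 3 * (1 + (-0.264)(-0.92)) = 3 * 1.24288 = 3.72864
  c_1 = sigma^2 theta_1 = 3 * (-0.264) = -0.792
  c_2 = 0
Equations for k = 0 and k = 1 (AR order 1):
  gamma(0) = phi_1 gamma(1) + c_0
  gamma(1) = phi_1 gamma(0) + c_1
Substituting the second into the first: gamma(0) (1 - phi_1^2) = c_0 + phi_1 c_1, so
  gamma(0) = (c_0 + phi_1 c_1) / (1 - phi_1^2) = (3.72864 + (-0.656)(-0.792)) / (1 - (-0.656)^2) = 4.248192 / 0.569664 = 7.457364.
Therefore gamma(0) = 7.4574 (to 4 decimal places).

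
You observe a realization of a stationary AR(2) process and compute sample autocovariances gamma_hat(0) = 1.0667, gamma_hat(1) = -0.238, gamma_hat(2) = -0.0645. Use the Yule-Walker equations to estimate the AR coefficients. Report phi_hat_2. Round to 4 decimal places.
\hat\phi_{2} = -0.1160

The Yule-Walker equations for an AR(p) process read, in matrix form,
  Gamma_p phi = r_p,   with   (Gamma_p)_{ij} = gamma(|i - j|),
                       (r_p)_i = gamma(i),   i,j = 1..p.
Substitute the sample gammas (Toeplitz matrix and right-hand side of size 2):
  Gamma_p = [[1.0667, -0.238], [-0.238, 1.0667]]
  r_p     = [-0.238, -0.0645]
Written out:
  1.0667 phi_1 - 0.238 phi_2 = -0.238
  -0.238 phi_1 + 1.0667 phi_2 = -0.0645
Solve by Cramer's rule:
  det = gamma(0)^2 - gamma(1)^2 = (1.0667)^2 - (-0.238)^2 = 1.13784889 - 0.056644 = 1.08120489
  phi_hat_1 = [gamma(1) gamma(0) - gamma(1) gamma(2)] / det = [(-0.238)(1.0667) - (-0.238)(-0.0645)] / 1.08120489 = -0.2692256 / 1.08120489 = -0.249
  phi_hat_2 = [gamma(0) gamma(2) - gamma(1)^2] / det = [(1.0667)(-0.0645) - (-0.238)^2] / 1.08120489 = -0.12544615 / 1.08120489 = -0.116
So phi_hat = [-0.2490, -0.1160].
Therefore phi_hat_2 = -0.1160.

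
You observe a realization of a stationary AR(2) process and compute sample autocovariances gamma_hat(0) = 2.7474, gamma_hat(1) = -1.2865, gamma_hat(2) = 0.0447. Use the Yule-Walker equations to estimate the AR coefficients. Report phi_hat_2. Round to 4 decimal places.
\hat\phi_{2} = -0.2600

The Yule-Walker equations for an AR(p) process read, in matrix form,
  Gamma_p phi = r_p,   with   (Gamma_p)_{ij} = gamma(|i - j|),
                       (r_p)_i = gamma(i),   i,j = 1..p.
Substitute the sample gammas (Toeplitz matrix and right-hand side of size 2):
  Gamma_p = [[2.7474, -1.2865], [-1.2865, 2.7474]]
  r_p     = [-1.2865, 0.0447]
Written out:
  2.7474 phi_1 - 1.2865 phi_2 = -1.2865
  -1.2865 phi_1 + 2.7474 phi_2 = 0.0447
Solve by Cramer's rule:
  det = gamma(0)^2 - gamma(1)^2 = (2.7474)^2 - (-1.2865)^2 = 7.54820676 - 1.65508225 = 5.89312451
  phi_hat_1 = [gamma(1) gamma(0) - gamma(1) gamma(2)] / det = [(-1.2865)(2.7474) - (-1.2865)(0.0447)] / 5.89312451 = -3.47702355 / 5.89312451 = -0.59
  phi_hat_2 = [gamma(0) gamma(2) - gamma(1)^2] / det = [(2.7474)(0.0447) - (-1.2865)^2] / 5.89312451 = -1.53227347 / 5.89312451 = -0.26
So phi_hat = [-0.5900, -0.2600].
Therefore phi_hat_2 = -0.2600.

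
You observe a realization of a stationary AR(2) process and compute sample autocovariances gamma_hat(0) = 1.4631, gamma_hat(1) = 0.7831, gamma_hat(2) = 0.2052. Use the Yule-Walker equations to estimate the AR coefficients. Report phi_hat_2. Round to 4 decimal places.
\hat\phi_{2} = -0.2049

The Yule-Walker equations for an AR(p) process read, in matrix form,
  Gamma_p phi = r_p,   with   (Gamma_p)_{ij} = gamma(|i - j|),
                       (r_p)_i = gamma(i),   i,j = 1..p.
Substitute the sample gammas (Toeplitz matrix and right-hand side of size 2):
  Gamma_p = [[1.4631, 0.7831], [0.7831, 1.4631]]
  r_p     = [0.7831, 0.2052]
Written out:
  1.4631 phi_1 + 0.7831 phi_2 = 0.7831
  0.7831 phi_1 + 1.4631 phi_2 = 0.2052
Solve by Cramer's rule:
  det = gamma(0)^2 - gamma(1)^2 = (1.4631)^2 - (0.7831)^2 = 2.14066161 - 0.61324561 = 1.527416
  phi_hat_1 = [gamma(1) gamma(0) - gamma(1) gamma(2)] / det = [(0.7831)(1.4631) - (0.7831)(0.2052)] / 1.527416 = 0.98506149 / 1.527416 = 0.6449
  phi_hat_2 = [gamma(0) gamma(2) - gamma(1)^2] / det = [(1.4631)(0.2052) - (0.7831)^2] / 1.527416 = -0.31301749 / 1.527416 = -0.2049
So phi_hat = [0.6449, -0.2049].
Therefore phi_hat_2 = -0.2049.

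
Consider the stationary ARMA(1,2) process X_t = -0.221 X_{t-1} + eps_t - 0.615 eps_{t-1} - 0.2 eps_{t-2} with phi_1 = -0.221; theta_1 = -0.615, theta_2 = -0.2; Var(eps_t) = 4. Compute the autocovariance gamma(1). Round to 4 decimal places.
\gamma(1) = -3.2932

Multiply the model equation by X_{t-k} and take expectations. With theta_0 = psi_0 = 1 and psi_j the MA(infinity) weights, this gives
  gamma(k) - sum_i phi_i gamma(k-i) = c_k,
  c_k = sigma^2 * sum_{j=k..q} theta_j psi_{j-k}   (c_k = 0 for k > q),
using gamma(-m) = gamma(m).
psi-weights needed (psi_j = theta_j + sum_i phi_i psi_{j-i}):
  psi_1 = theta_1 + phi_1 = -0.615 + (-0.221) = -0.836
  psi_2 = theta_2 + phi_1 psi_1 = -0.2 + (-0.221)(-0.836) = -0.015244
Right-hand sides:
  c_0 = sigma^2 (1 + theta_1 psi_1 + theta_2 psi_2) = 4 * (1 + (-0.615)(-0.836) + (-0.2)(-0.015244)) = 4 * 1.517189 = 6.068755
  c_1 = sigma^2 (theta_1 + theta_2 psi_1) = 4 * (-0.615 + (-0.2)(-0.836)) = -1.7912
  c_2 = sigma^2 theta_2 = 4 * (-0.2) = -0.8
Equations for k = 0 and k = 1 (AR order 1):
  gamma(0) = phi_1 gamma(1) + c_0
  gamma(1) = phi_1 gamma(0) + c_1
Substituting the second into the first: gamma(0) (1 - phi_1^2) = c_0 + phi_1 c_1, so
  gamma(0) = (c_0 + phi_1 c_1) / (1 - phi_1^2) = (6.068755 + (-0.221)(-1.7912)) / (1 - (-0.221)^2) = 6.46461 / 0.951159 = 6.796561.
  gamma(1) = phi_1 gamma(0) + c_1 = (-0.221)(6.796561) + (-1.7912) = -3.29324.
Therefore gamma(1) = -3.2932 (to 4 decimal places).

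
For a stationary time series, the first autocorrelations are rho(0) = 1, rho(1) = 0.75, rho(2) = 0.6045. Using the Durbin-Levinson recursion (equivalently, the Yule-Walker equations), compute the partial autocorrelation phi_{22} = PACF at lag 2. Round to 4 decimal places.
\phi_{22} = 0.0960

The PACF at lag k is phi_{kk}, the last component of the solution
to the Yule-Walker system G_k phi = r_k where
  (G_k)_{ij} = rho(|i - j|), (r_k)_i = rho(i), i,j = 1..k.
Equivalently, Durbin-Levinson gives phi_{kk} iteratively:
  phi_{11} = rho(1)
  phi_{kk} = [rho(k) - sum_{j=1..k-1} phi_{k-1,j} rho(k-j)]
            / [1 - sum_{j=1..k-1} phi_{k-1,j} rho(j)],
  phi_{k,j} = phi_{k-1,j} - phi_{kk} phi_{k-1,k-j},  j = 1..k-1.
Step k = 1:
  phi_11 = rho(1) = 0.75.
Step k = 2:
  phi_22 = [rho(2) - phi_11 rho(1)] / [1 - phi_11 rho(1)] = [0.6045 - (0.75)(0.75)] / [1 - (0.75)(0.75)]
         = 0.042 / 0.4375 = 0.096.
Therefore phi_{22} = 0.0960.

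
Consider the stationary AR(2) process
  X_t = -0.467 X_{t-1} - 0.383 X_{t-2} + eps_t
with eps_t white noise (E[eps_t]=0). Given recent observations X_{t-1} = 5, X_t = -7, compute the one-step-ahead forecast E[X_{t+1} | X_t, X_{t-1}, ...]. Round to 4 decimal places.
E[X_{t+1} \mid \mathcal F_t] = 1.3540

For an AR(p) model X_t = c + sum_i phi_i X_{t-i} + eps_t, the
one-step-ahead conditional mean is
  E[X_{t+1} | X_t, ...] = c + sum_i phi_i X_{t+1-i}.
Substitute known values:
  E[X_{t+1} | ...] = (-0.467) * (-7) + (-0.383) * (5)
                   = 1.3540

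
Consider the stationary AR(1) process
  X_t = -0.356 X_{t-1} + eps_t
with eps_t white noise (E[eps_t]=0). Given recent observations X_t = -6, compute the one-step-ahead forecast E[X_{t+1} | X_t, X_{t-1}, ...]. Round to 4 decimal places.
E[X_{t+1} \mid \mathcal F_t] = 2.1360

For an AR(p) model X_t = c + sum_i phi_i X_{t-i} + eps_t, the
one-step-ahead conditional mean is
  E[X_{t+1} | X_t, ...] = c + sum_i phi_i X_{t+1-i}.
Substitute known values:
  E[X_{t+1} | ...] = (-0.356) * (-6)
                   = 2.1360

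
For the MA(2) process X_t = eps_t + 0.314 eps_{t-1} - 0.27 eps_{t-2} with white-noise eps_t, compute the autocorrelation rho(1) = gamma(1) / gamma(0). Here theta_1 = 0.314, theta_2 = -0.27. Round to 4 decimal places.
\rho(1) = 0.1957

For an MA(q) process with theta_0 = 1, the autocovariance is
  gamma(k) = sigma^2 * sum_{i=0..q-k} theta_i * theta_{i+k},
and rho(k) = gamma(k) / gamma(0). Sigma^2 cancels.
  numerator   = (1)*(0.314) + (0.314)*(-0.27) = 0.22922.
  denominator = (1)^2 + (0.314)^2 + (-0.27)^2 = 1.171496.
  rho(1) = 0.22922 / 1.171496 = 0.1957.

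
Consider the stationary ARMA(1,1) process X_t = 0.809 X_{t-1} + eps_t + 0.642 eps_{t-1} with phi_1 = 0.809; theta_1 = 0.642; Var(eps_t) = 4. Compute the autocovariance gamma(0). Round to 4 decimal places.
\gamma(0) = 28.3738

Multiply the model equation by X_{t-k} and take expectations. With theta_0 = psi_0 = 1 and psi_j the MA(infinity) weights, this gives
  gamma(k) - sum_i phi_i gamma(k-i) = c_k,
  c_k = sigma^2 * sum_{j=k..q} theta_j psi_{j-k}   (c_k = 0 for k > q),
using gamma(-m) = gamma(m).
psi-weights needed (psi_j = theta_j + sum_i phi_i psi_{j-i}):
  psi_1 = theta_1 + phi_1 = 0.642 + (0.809) = 1.451
Right-hand sides:
  c_0 = sigma^2 (1 + theta_1 psi_1) = 4 * (1 + (0.642)(1.451)) = 4 * 1.931542 = 7.726168
  c_1 = sigma^2 theta_1 = 4 * (0.642) = 2.568
  c_2 = 0
Equations for k = 0 and k = 1 (AR order 1):
  gamma(0) = phi_1 gamma(1) + c_0
  gamma(1) = phi_1 gamma(0) + c_1
Substituting the second into the first: gamma(0) (1 - phi_1^2) = c_0 + phi_1 c_1, so
  gamma(0) = (c_0 + phi_1 c_1) / (1 - phi_1^2) = (7.726168 + (0.809)(2.568)) / (1 - (0.809)^2) = 9.80368 / 0.345519 = 28.37378.
Therefore gamma(0) = 28.3738 (to 4 decimal places).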